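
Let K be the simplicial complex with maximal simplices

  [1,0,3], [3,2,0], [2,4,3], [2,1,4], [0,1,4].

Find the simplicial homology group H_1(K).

H_1 = Z.

Fix the vertex order 0 < 1 < 2 < 3 < 4 and write every simplex with vertices in increasing order. Then dim K = 2 and the simplices of K are:

  0-simplices (5): [0], [1], [2], [3], [4]
  1-simplices (10): [0,1], [0,2], [0,3], [0,4], [1,2], [1,3], [1,4], [2,3], [2,4], [3,4]
  2-simplices (5): [0,1,3], [0,1,4], [0,2,3], [1,2,4], [2,3,4]

giving chain groups C_0 ≅ Z^5, C_1 ≅ Z^10, C_2 ≅ Z^5.

∂_1: C_1 → C_0 sends each edge [p,q] (with p < q) to q − p.
This gives a 5×10 integer matrix of rank 4; reducing to Smith normal form yields diagonal entries (1,1,1,1).

∂_2: C_2 → C_1 maps a triangle to the signed sum of its edges. For instance
  ∂[1,2,4] = [2,4] − [1,4] + [1,2],
  ∂[0,1,4] = [1,4] − [0,4] + [0,1].
As a 10×5 matrix over Z this has rank 5, with invariant factors (1,1,1,1,1).

Now H_k = ker ∂_k / im ∂_{k+1}, so:

  H_1: rank ker ∂_1 − rank ∂_2 = (10 − 4) − 5 = 1, and the invariant factors of ∂_2 are all 1, so H_1 ≅ Z.

(K is a triangulation of the Möbius band.)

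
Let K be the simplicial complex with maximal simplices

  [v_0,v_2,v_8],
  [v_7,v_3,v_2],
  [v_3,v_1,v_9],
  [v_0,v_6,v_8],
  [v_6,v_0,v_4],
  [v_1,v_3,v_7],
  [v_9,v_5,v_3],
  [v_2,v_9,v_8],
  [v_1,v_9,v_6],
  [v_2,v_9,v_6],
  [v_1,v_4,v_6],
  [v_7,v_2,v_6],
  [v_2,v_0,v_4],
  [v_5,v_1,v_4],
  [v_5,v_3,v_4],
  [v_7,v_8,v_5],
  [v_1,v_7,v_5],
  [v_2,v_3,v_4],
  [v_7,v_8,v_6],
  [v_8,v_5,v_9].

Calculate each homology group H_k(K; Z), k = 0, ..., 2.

K has 10 vertices, 30 edges, 20 triangles.
rank ∂_0 = 0, rank ∂_1 = 9 ⇒ b_0 = 10 − 0 − 9 = 1; all invariant factors of ∂_1 are 1 so no torsion. So H_0 ≅ Z.
rank ∂_1 = 9, rank ∂_2 = 20 ⇒ b_1 = 30 − 9 − 20 = 1; ∂_2 has invariant factor(s) [2] giving torsion. So H_1 ≅ Z ⊕ Z/2.
rank ∂_2 = 20, rank ∂_3 = 0 ⇒ b_2 = 20 − 20 − 0 = 0. So H_2 ≅ 0.

H_0 = Z,  H_1 = Z ⊕ Z/2,  H_2 = 0.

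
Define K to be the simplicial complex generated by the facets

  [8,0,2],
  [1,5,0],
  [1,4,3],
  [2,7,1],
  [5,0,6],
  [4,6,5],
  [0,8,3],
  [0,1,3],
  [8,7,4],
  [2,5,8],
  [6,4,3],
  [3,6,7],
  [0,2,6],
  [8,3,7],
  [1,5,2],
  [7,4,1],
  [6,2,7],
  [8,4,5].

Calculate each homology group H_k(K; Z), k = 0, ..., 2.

H_0 ≅ Z,  H_1 ≅ Z ⊕ Z/2Z,  H_2 = 0.

Take the total order 0 < 1 < 2 < 3 < 4 < 5 < 6 < 7 < 8 on the vertex set. Then K (dimension 2) consists of the simplices:

  0-simplices (9): [0], [1], [2], [3], [4], [5], [6], [7], [8]
  1-simplices (27): (27 of them)
  2-simplices (18): [0,1,3], [0,1,5], [0,2,6], [0,2,8], [0,3,8], [0,5,6], [1,2,5], [1,2,7], [1,3,4], [1,4,7], [2,5,8], [2,6,7], [3,4,6], [3,6,7], [3,7,8], [4,5,6], [4,5,8], [4,7,8]

giving chain groups C_0 ≅ Z^9, C_1 ≅ Z^27, C_2 ≅ Z^18.

The boundary map ∂_1: C_1 → C_0 is given by ∂[p,q] = [q] − [p]. For instance
  ∂[2,7] = [7] − [2].
As a 9×27 matrix over Z this has rank 8, with invariant factors (1,1,1,1,1,1,1,1).

Boundary ∂_2: C_2 → C_1 sends each 2-simplex [p,q,r] to [q,r] − [p,r] + [p,q]. For instance
  ∂[0,5,6] = [5,6] − [0,6] + [0,5],
  ∂[0,1,3] = [1,3] − [0,3] + [0,1].
This gives a 27×18 integer matrix of rank 18; reducing to Smith normal form yields diagonal entries (1,1,1,1,1,1,1,1,1,1,1,1,1,1,1,1,1,2).

Reading off H_k = ker ∂_k / im ∂_{k+1}:

  H_0: rank C_0 − rank ∂_1 = 9 − 8 = 1, and the invariant factors of ∂_1 are all 1, so H_0 = Z.
  H_1: rank ker ∂_1 − rank ∂_2 = (27 − 8) − 18 = 1, and ∂_2 has invariant factor 2 > 1, so H_1 = Z ⊕ Z/2Z.
  H_2: rank ker ∂_2 − rank ∂_3 = (18 − 18) − 0 = 0, and there is no ∂_3, so H_2 = 0.

As a check, the Euler characteristic is 9 − 27 + 18 = 0, which agrees with 1 − 1 + 0 = 0.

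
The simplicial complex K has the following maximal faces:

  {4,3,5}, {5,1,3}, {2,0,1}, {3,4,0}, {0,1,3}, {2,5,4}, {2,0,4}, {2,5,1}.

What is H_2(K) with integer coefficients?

H_2 ≅ Z.

Order the vertices as 0 < 1 < 2 < 3 < 4 < 5. Listing each simplex with vertices in this order, K has dimension 2 with simplices:

  0-simplices (6): [0], [1], [2], [3], [4], [5]
  1-simplices (12): [0,1], [0,2], [0,3], [0,4], [1,2], [1,3], [1,5], [2,4], [2,5], [3,4], [3,5], [4,5]
  2-simplices (8): [0,1,2], [0,1,3], [0,2,4], [0,3,4], [1,2,5], [1,3,5], [2,4,5], [3,4,5]

giving chain groups C_0 ≅ Z^6, C_1 ≅ Z^12, C_2 ≅ Z^8.

Boundary ∂_1: C_1 → C_0 maps an edge to its endpoints' difference, ∂[p,q] = q − p. For instance
  ∂[4,5] = [5] − [4].
As a 6×12 matrix over Z this has rank 5, with invariant factors (1,1,1,1,1).

Boundary ∂_2: C_2 → C_1 maps a triangle to the signed sum of its edges. For instance
  ∂[3,4,5] = [4,5] − [3,5] + [3,4],
  ∂[2,4,5] = [4,5] − [2,5] + [2,4].
This gives a 12×8 integer matrix of rank 7; reducing to Smith normal form yields diagonal entries (1,1,1,1,1,1,1).

From H_k ≅ ker(∂_k) / im(∂_{k+1}) we obtain:

  H_2: rank ker ∂_2 − rank ∂_3 = (8 − 7) − 0 = 1, and there is no ∂_3, so H_2 = Z.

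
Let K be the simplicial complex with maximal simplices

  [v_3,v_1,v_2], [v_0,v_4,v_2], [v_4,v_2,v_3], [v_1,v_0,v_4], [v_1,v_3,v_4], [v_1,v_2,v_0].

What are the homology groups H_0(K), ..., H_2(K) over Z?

H_0 = Z,  H_1 = 0,  H_2 = Z.

Take the total order v_0 < v_1 < v_2 < v_3 < v_4 on the vertex set. Then K (dimension 2) consists of the simplices:

  0-simplices (5): [v_0], [v_1], [v_2], [v_3], [v_4]
  1-simplices (9): [v_0,v_1], [v_0,v_2], [v_0,v_4], [v_1,v_2], [v_1,v_3], [v_1,v_4], [v_2,v_3], [v_2,v_4], [v_3,v_4]
  2-simplices (6): [v_0,v_1,v_2], [v_0,v_1,v_4], [v_0,v_2,v_4], [v_1,v_2,v_3], [v_1,v_3,v_4], [v_2,v_3,v_4]

so the chain groups are C_0 ≅ Z^5, C_1 ≅ Z^9, C_2 ≅ Z^6.

∂_1: C_1 → C_0 sends each edge [p,q] (with p < q) to q − p. For instance
  ∂[v_0,v_1] = [v_1] − [v_0].
The resulting 5×9 matrix has rank 4, and its Smith normal form has invariant factors (1,1,1,1).

The boundary map ∂_2: C_2 → C_1 acts by ∂[p,q,r] = [q,r] − [p,r] + [p,q]. For instance
  ∂[v_0,v_1,v_4] = [v_1,v_4] − [v_0,v_4] + [v_0,v_1],
  ∂[v_1,v_2,v_3] = [v_2,v_3] − [v_1,v_3] + [v_1,v_2].
As a 9×6 matrix over Z this has rank 5, with invariant factors (1,1,1,1,1).

Now H_k = ker ∂_k / im ∂_{k+1}, so:

  H_0: rank C_0 − rank ∂_1 = 5 − 4 = 1, and the invariant factors of ∂_1 are all 1, so H_0 = Z.
  H_1: rank ker ∂_1 − rank ∂_2 = (9 − 4) − 5 = 0, and the invariant factors of ∂_2 are all 1, so H_1 = 0.
  H_2: rank ker ∂_2 − rank ∂_3 = (6 − 5) − 0 = 1, and there is no ∂_3, so H_2 = Z.

As a check, the Euler characteristic is 5 − 9 + 6 = 2, which agrees with 1 − 0 + 1 = 2.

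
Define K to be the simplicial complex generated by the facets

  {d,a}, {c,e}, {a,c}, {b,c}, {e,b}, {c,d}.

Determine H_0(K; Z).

Take the total order a < b < c < d < e on the vertex set. Then K (dimension 1) consists of the simplices:

  0-simplices (5): a, b, c, d, e
  1-simplices (6): ac, ad, bc, be, cd, ce

so the chain groups are C_0 ≅ Z^5, C_1 ≅ Z^6.

∂_1: C_1 → C_0 sends each edge [p,q] (with p < q) to q − p.
The 5×6 boundary matrix has rank 4 and Smith normal form diag(1,1,1,1).

Reading off H_k = ker ∂_k / im ∂_{k+1}:

  H_0: rank C_0 − rank ∂_1 = 5 − 4 = 1, and the invariant factors of ∂_1 are all 1, so H_0 = Z.

H_0 ≅ Z.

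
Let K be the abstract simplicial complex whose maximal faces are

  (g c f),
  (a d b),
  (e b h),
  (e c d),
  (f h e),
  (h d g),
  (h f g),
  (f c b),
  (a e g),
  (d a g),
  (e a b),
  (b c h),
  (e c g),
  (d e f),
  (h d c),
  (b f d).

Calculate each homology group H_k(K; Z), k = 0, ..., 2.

Take the total order a < b < c < d < e < f < g < h on the vertex set. Then K (dimension 2) consists of the simplices:

  0-simplices (8): a, b, c, d, e, f, g, h
  1-simplices (24): ab, ad, ae, ag, bc, bd, be, bf, bh, cd, ce, cf, cg, ch, de, df, dg, dh, ef, eg, eh, fg, fh, gh
  2-simplices (16): abd, abe, adg, aeg, bcf, bch, bdf, beh, cde, cdh, ceg, cfg, def, dgh, efh, fgh

Hence C_0 ≅ Z^8, C_1 ≅ Z^24, C_2 ≅ Z^16.

Boundary ∂_1: C_1 → C_0 maps an edge to its endpoints' difference, ∂[p,q] = q − p.
The resulting 8×24 matrix has rank 7, and its Smith normal form has invariant factors (1,1,1,1,1,1,1).

Boundary ∂_2: C_2 → C_1 sends each 2-simplex [p,q,r] to [q,r] − [p,r] + [p,q]. For instance
  ∂bcf = cf − bf + bc,
  ∂abe = be − ae + ab.
The 24×16 boundary matrix has rank 15 and Smith normal form diag(1,1,1,1,1,1,1,1,1,1,1,1,1,1,1).

Reading off H_k = ker ∂_k / im ∂_{k+1}:

  H_0: rank C_0 − rank ∂_1 = 8 − 7 = 1, and the invariant factors of ∂_1 are all 1, so H_0 = Z.
  H_1: rank ker ∂_1 − rank ∂_2 = (24 − 7) − 15 = 2, and the invariant factors of ∂_2 are all 1, so H_1 = Z^2.
  H_2: rank ker ∂_2 − rank ∂_3 = (16 − 15) − 0 = 1, and there is no ∂_3, so H_2 = Z.

As a check, the Euler characteristic is 8 − 24 + 16 = 0, which agrees with 1 − 2 + 1 = 0.

H_0 ≅ Z,  H_1 ≅ Z^2,  H_2 ≅ Z.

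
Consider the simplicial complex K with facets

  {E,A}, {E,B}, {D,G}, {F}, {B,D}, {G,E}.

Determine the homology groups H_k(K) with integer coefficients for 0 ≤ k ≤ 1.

H_0 = Z^2,  H_1 = Z.

We work with the vertex ordering A < B < D < E < F < G. The simplices of K, each written with vertices in increasing order, are:

  0-simplices (6): A, B, D, E, F, G
  1-simplices (5): AE, BD, BE, DG, EG

giving chain groups C_0 ≅ Z^6, C_1 ≅ Z^5.

The boundary map ∂_1: C_1 → C_0 maps an edge to its endpoints' difference, ∂[p,q] = q − p.
The resulting 6×5 matrix has rank 4, and its Smith normal form has invariant factors (1,1,1,1).

Reading off H_k = ker ∂_k / im ∂_{k+1}:

  H_0: rank C_0 − rank ∂_1 = 6 − 4 = 2, and the invariant factors of ∂_1 are all 1, so H_0 = Z^2.
  H_1: rank ker ∂_1 − rank ∂_2 = (5 − 4) − 0 = 1, and there is no ∂_2, so H_1 = Z.

As a check, the Euler characteristic is 6 − 5 = 1, which agrees with 2 − 1 = 1.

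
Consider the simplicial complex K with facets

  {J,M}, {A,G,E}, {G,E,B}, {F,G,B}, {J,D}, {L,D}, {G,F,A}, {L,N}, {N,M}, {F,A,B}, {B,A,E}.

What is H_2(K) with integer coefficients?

Take the total order A < B < D < E < F < G < J < L < M < N on the vertex set. Then K (dimension 2) consists of the simplices:

  0-simplices (10): A, B, D, E, F, G, J, L, M, N
  1-simplices (14): AB, AE, AF, AG, BE, BF, BG, DJ, DL, EG, FG, JM, LN, MN
  2-simplices (6): ABE, ABF, AEG, AFG, BEG, BFG

giving chain groups C_0 ≅ Z^10, C_1 ≅ Z^14, C_2 ≅ Z^6.

Boundary ∂_1: C_1 → C_0 is given by ∂[p,q] = [q] − [p]. For instance
  ∂AF = F − A.
The 10×14 boundary matrix has rank 8 and Smith normal form diag(1,1,1,1,1,1,1,1).

The boundary map ∂_2: C_2 → C_1 maps a triangle to the signed sum of its edges. For instance
  ∂ABF = BF − AF + AB,
  ∂AEG = EG − AG + AE.
This gives a 14×6 integer matrix of rank 5; reducing to Smith normal form yields diagonal entries (1,1,1,1,1).

From H_k ≅ ker(∂_k) / im(∂_{k+1}) we obtain:

  H_2: rank ker ∂_2 − rank ∂_3 = (6 − 5) − 0 = 1, and there is no ∂_3, so H_2 ≅ Z.

H_2 ≅ Z.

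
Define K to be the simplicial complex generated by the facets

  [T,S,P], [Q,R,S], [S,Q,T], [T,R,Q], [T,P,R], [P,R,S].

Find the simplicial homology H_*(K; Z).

H_0 = Z,  H_1 = 0,  H_2 = Z.

Fix the vertex order P < Q < R < S < T and write every simplex with vertices in increasing order. Then dim K = 2 and the simplices of K are:

  0-simplices (5): P, Q, R, S, T
  1-simplices (9): PR, PS, PT, QR, QS, QT, RS, RT, ST
  2-simplices (6): PRS, PRT, PST, QRS, QRT, QST

giving chain groups C_0 ≅ Z^5, C_1 ≅ Z^9, C_2 ≅ Z^6.

∂_1: C_1 → C_0 is given by ∂[p,q] = [q] − [p].
The 5×9 boundary matrix has rank 4 and Smith normal form diag(1,1,1,1).

∂_2: C_2 → C_1 acts by ∂[p,q,r] = [q,r] − [p,r] + [p,q]. For instance
  ∂QST = ST − QT + QS,
  ∂PRT = RT − PT + PR.
The resulting 9×6 matrix has rank 5, and its Smith normal form has invariant factors (1,1,1,1,1).

From H_k ≅ ker(∂_k) / im(∂_{k+1}) we obtain:

  H_0: rank C_0 − rank ∂_1 = 5 − 4 = 1, and the invariant factors of ∂_1 are all 1, so H_0 = Z.
  H_1: rank ker ∂_1 − rank ∂_2 = (9 − 4) − 5 = 0, and the invariant factors of ∂_2 are all 1, so H_1 = 0.
  H_2: rank ker ∂_2 − rank ∂_3 = (6 − 5) − 0 = 1, and there is no ∂_3, so H_2 = Z.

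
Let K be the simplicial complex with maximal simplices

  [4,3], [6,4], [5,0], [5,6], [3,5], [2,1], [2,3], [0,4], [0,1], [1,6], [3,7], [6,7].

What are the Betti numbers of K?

K has 8 vertices, 12 edges.
rank ∂_0 = 0, rank ∂_1 = 7 ⇒ b_0 = 8 − 0 − 7 = 1; all invariant factors of ∂_1 are 1 so no torsion. So H_0 = Z.
rank ∂_1 = 7, rank ∂_2 = 0 ⇒ b_1 = 12 − 7 − 0 = 5. So H_1 = Z^5.

b_0 = 1, b_1 = 5.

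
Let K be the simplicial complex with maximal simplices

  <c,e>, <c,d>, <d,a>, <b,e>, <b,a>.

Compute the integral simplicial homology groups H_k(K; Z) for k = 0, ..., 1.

K has 5 vertices, 5 edges.
rank ∂_0 = 0, rank ∂_1 = 4 ⇒ b_0 = 5 − 0 − 4 = 1; all invariant factors of ∂_1 are 1 so no torsion. So H_0 ≅ Z.
rank ∂_1 = 4, rank ∂_2 = 0 ⇒ b_1 = 5 − 4 − 0 = 1. So H_1 ≅ Z.

H_0 = Z,  H_1 = Z.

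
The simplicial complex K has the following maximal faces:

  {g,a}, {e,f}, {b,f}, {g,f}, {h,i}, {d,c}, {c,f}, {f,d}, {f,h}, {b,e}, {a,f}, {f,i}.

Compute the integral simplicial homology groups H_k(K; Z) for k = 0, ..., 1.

Take the total order a < b < c < d < e < f < g < h < i on the vertex set. Then K (dimension 1) consists of the simplices:

  0-simplices (9): a, b, c, d, e, f, g, h, i
  1-simplices (12): af, ag, be, bf, cd, cf, df, ef, fg, fh, fi, hi

so the chain groups are C_0 ≅ Z^9, C_1 ≅ Z^12.

The boundary map ∂_1: C_1 → C_0 maps an edge to its endpoints' difference, ∂[p,q] = q − p.
The resulting 9×12 matrix has rank 8, and its Smith normal form has invariant factors (1,1,1,1,1,1,1,1).

Now H_k = ker ∂_k / im ∂_{k+1}, so:

  H_0: rank C_0 − rank ∂_1 = 9 − 8 = 1, and the invariant factors of ∂_1 are all 1, so H_0 = Z.
  H_1: rank ker ∂_1 − rank ∂_2 = (12 − 8) − 0 = 4, and there is no ∂_2, so H_1 = Z^4.

As a check, the Euler characteristic is 9 − 12 = -3, which agrees with 1 − 4 = -3.
(K is a triangulation of a wedge of 4 circles.)

H_0 = Z,  H_1 = Z^4.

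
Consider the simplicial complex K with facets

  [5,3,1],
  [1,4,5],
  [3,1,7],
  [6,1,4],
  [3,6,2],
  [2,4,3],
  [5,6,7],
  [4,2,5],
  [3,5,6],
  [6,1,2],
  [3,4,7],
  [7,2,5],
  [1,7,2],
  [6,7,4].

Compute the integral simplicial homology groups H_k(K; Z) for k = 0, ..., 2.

H_0 = Z,  H_1 = Z^2,  H_2 = Z.

Order the vertices as 1 < 2 < 3 < 4 < 5 < 6 < 7. Listing each simplex with vertices in this order, K has dimension 2 with simplices:

  0-simplices (7): [1], [2], [3], [4], [5], [6], [7]
  1-simplices (21): [1,2], [1,3], [1,4], [1,5], [1,6], [1,7], [2,3], [2,4], [2,5], [2,6], [2,7], [3,4], [3,5], [3,6], [3,7], [4,5], [4,6], [4,7], [5,6], [5,7], [6,7]
  2-simplices (14): [1,2,6], [1,2,7], [1,3,5], [1,3,7], [1,4,5], [1,4,6], [2,3,4], [2,3,6], [2,4,5], [2,5,7], [3,4,7], [3,5,6], [4,6,7], [5,6,7]

Hence C_0 ≅ Z^7, C_1 ≅ Z^21, C_2 ≅ Z^14.

The boundary map ∂_1: C_1 → C_0 maps an edge to its endpoints' difference, ∂[p,q] = q − p.
As a 7×21 matrix over Z this has rank 6, with invariant factors (1,1,1,1,1,1).

∂_2: C_2 → C_1 maps a triangle to the signed sum of its edges. For instance
  ∂[3,5,6] = [5,6] − [3,6] + [3,5],
  ∂[1,3,7] = [3,7] − [1,7] + [1,3].
The 21×14 boundary matrix has rank 13 and Smith normal form diag(1,1,1,1,1,1,1,1,1,1,1,1,1).

From H_k ≅ ker(∂_k) / im(∂_{k+1}) we obtain:

  H_0: rank C_0 − rank ∂_1 = 7 − 6 = 1, and the invariant factors of ∂_1 are all 1, so H_0 ≅ Z.
  H_1: rank ker ∂_1 − rank ∂_2 = (21 − 6) − 13 = 2, and the invariant factors of ∂_2 are all 1, so H_1 ≅ Z^2.
  H_2: rank ker ∂_2 − rank ∂_3 = (14 − 13) − 0 = 1, and there is no ∂_3, so H_2 ≅ Z.

(K is a triangulation of the torus T^2.)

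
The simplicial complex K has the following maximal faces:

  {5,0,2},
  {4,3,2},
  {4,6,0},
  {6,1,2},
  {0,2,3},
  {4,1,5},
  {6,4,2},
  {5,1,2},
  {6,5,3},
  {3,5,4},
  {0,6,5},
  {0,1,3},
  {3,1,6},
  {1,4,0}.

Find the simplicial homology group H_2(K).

H_2 = Z.

Fix the vertex order 0 < 1 < 2 < 3 < 4 < 5 < 6 and write every simplex with vertices in increasing order. Then dim K = 2 and the simplices of K are:

  0-simplices (7): [0], [1], [2], [3], [4], [5], [6]
  1-simplices (21): [0,1], [0,2], [0,3], [0,4], [0,5], [0,6], [1,2], [1,3], [1,4], [1,5], [1,6], [2,3], [2,4], [2,5], [2,6], [3,4], [3,5], [3,6], [4,5], [4,6], [5,6]
  2-simplices (14): [0,1,3], [0,1,4], [0,2,3], [0,2,5], [0,4,6], [0,5,6], [1,2,5], [1,2,6], [1,3,6], [1,4,5], [2,3,4], [2,4,6], [3,4,5], [3,5,6]

Hence C_0 ≅ Z^7, C_1 ≅ Z^21, C_2 ≅ Z^14.

The boundary map ∂_1: C_1 → C_0 sends each edge [p,q] (with p < q) to q − p. For instance
  ∂[2,5] = [5] − [2].
This gives a 7×21 integer matrix of rank 6; reducing to Smith normal form yields diagonal entries (1,1,1,1,1,1).

∂_2: C_2 → C_1 sends each 2-simplex [p,q,r] to [q,r] − [p,r] + [p,q]. For instance
  ∂[3,5,6] = [5,6] − [3,6] + [3,5],
  ∂[0,4,6] = [4,6] − [0,6] + [0,4].
This gives a 21×14 integer matrix of rank 13; reducing to Smith normal form yields diagonal entries (1,1,1,1,1,1,1,1,1,1,1,1,1).

From H_k ≅ ker(∂_k) / im(∂_{k+1}) we obtain:

  H_2: rank ker ∂_2 − rank ∂_3 = (14 − 13) − 0 = 1, and there is no ∂_3, so H_2 = Z.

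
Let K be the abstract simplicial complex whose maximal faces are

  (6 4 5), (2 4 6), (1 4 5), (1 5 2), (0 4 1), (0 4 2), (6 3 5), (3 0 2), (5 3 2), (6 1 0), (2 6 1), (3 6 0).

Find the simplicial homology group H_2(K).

K has 7 vertices, 18 edges, 12 triangles.
rank ∂_2 = 12, rank ∂_3 = 0 ⇒ b_2 = 12 − 12 − 0 = 0. So H_2 ≅ 0.

H_2 ≅ 0.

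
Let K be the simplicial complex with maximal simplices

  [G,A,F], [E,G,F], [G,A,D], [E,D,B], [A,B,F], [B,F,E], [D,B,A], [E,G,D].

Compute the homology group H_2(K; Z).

H_2 = Z.

Fix the vertex order A < B < D < E < F < G and write every simplex with vertices in increasing order. Then dim K = 2 and the simplices of K are:

  0-simplices (6): A, B, D, E, F, G
  1-simplices (12): AB, AD, AF, AG, BD, BE, BF, DE, DG, EF, EG, FG
  2-simplices (8): ABD, ABF, ADG, AFG, BDE, BEF, DEG, EFG

giving chain groups C_0 ≅ Z^6, C_1 ≅ Z^12, C_2 ≅ Z^8.

The boundary map ∂_1: C_1 → C_0 sends each edge [p,q] (with p < q) to q − p. For instance
  ∂DE = E − D.
The 6×12 boundary matrix has rank 5 and Smith normal form diag(1,1,1,1,1).

The boundary map ∂_2: C_2 → C_1 sends each 2-simplex [p,q,r] to [q,r] − [p,r] + [p,q]. For instance
  ∂AFG = FG − AG + AF,
  ∂EFG = FG − EG + EF.
The 12×8 boundary matrix has rank 7 and Smith normal form diag(1,1,1,1,1,1,1).

Reading off H_k = ker ∂_k / im ∂_{k+1}:

  H_2: rank ker ∂_2 − rank ∂_3 = (8 − 7) − 0 = 1, and there is no ∂_3, so H_2 = Z.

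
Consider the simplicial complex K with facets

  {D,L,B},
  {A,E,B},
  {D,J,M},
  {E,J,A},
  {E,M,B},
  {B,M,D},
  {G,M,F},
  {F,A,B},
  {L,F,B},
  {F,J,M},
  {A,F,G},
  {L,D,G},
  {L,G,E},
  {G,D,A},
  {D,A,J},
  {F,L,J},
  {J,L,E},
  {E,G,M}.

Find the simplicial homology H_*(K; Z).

Take the total order A < B < D < E < F < G < J < L < M on the vertex set. Then K (dimension 2) consists of the simplices:

  0-simplices (9): A, B, D, E, F, G, J, L, M
  1-simplices (27): AB, AD, AE, AF, AG, AJ, BD, BE, BF, BL, BM, DG, DJ, DL, DM, EG, EJ, EL, EM, FG, FJ, FL, FM, GL, GM, JL, JM
  2-simplices (18): ABE, ABF, ADG, ADJ, AEJ, AFG, BDL, BDM, BEM, BFL, DGL, DJM, EGL, EGM, EJL, FGM, FJL, FJM

so the chain groups are C_0 ≅ Z^9, C_1 ≅ Z^27, C_2 ≅ Z^18.

∂_1: C_1 → C_0 maps an edge to its endpoints' difference, ∂[p,q] = q − p. For instance
  ∂BF = F − B.
This gives a 9×27 integer matrix of rank 8; reducing to Smith normal form yields diagonal entries (1,1,1,1,1,1,1,1).

Boundary ∂_2: C_2 → C_1 acts by ∂[p,q,r] = [q,r] − [p,r] + [p,q]. For instance
  ∂ADG = DG − AG + AD,
  ∂AFG = FG − AG + AF.
The 27×18 boundary matrix has rank 17 and Smith normal form diag(1,1,1,1,1,1,1,1,1,1,1,1,1,1,1,1,1).

From H_k ≅ ker(∂_k) / im(∂_{k+1}) we obtain:

  H_0: rank C_0 − rank ∂_1 = 9 − 8 = 1, and the invariant factors of ∂_1 are all 1, so H_0 ≅ Z.
  H_1: rank ker ∂_1 − rank ∂_2 = (27 − 8) − 17 = 2, and the invariant factors of ∂_2 are all 1, so H_1 ≅ Z^2.
  H_2: rank ker ∂_2 − rank ∂_3 = (18 − 17) − 0 = 1, and there is no ∂_3, so H_2 ≅ Z.

As a check, the Euler characteristic is 9 − 27 + 18 = 0, which agrees with 1 − 2 + 1 = 0.
(K is a triangulation of the torus T^2.)

H_0 = Z,  H_1 = Z^2,  H_2 = Z.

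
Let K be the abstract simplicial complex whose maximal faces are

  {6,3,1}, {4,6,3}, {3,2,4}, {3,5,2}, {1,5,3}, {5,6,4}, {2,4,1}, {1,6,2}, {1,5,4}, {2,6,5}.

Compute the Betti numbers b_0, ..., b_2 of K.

b_0 = 1, b_1 = 0, b_2 = 0.

We work with the vertex ordering 1 < 2 < 3 < 4 < 5 < 6. The simplices of K, each written with vertices in increasing order, are:

  0-simplices (6): [1], [2], [3], [4], [5], [6]
  1-simplices (15): [1,2], [1,3], [1,4], [1,5], [1,6], [2,3], [2,4], [2,5], [2,6], [3,4], [3,5], [3,6], [4,5], [4,6], [5,6]
  2-simplices (10): [1,2,4], [1,2,6], [1,3,5], [1,3,6], [1,4,5], [2,3,4], [2,3,5], [2,5,6], [3,4,6], [4,5,6]

Hence C_0 ≅ Z^6, C_1 ≅ Z^15, C_2 ≅ Z^10.

∂_1: C_1 → C_0 maps an edge to its endpoints' difference, ∂[p,q] = q − p. For instance
  ∂[3,4] = [4] − [3].
The resulting 6×15 matrix has rank 5, and its Smith normal form has invariant factors (1,1,1,1,1).

Boundary ∂_2: C_2 → C_1 maps a triangle to the signed sum of its edges. For instance
  ∂[1,2,6] = [2,6] − [1,6] + [1,2],
  ∂[4,5,6] = [5,6] − [4,6] + [4,5].
This gives a 15×10 integer matrix of rank 10; reducing to Smith normal form yields diagonal entries (1,1,1,1,1,1,1,1,1,2).

From H_k ≅ ker(∂_k) / im(∂_{k+1}) we obtain:

  H_0: rank C_0 − rank ∂_1 = 6 − 5 = 1, and the invariant factors of ∂_1 are all 1, so H_0 = Z.
  H_1: rank ker ∂_1 − rank ∂_2 = (15 − 5) − 10 = 0, and ∂_2 has invariant factor 2 > 1, so H_1 = Z/2.
  H_2: rank ker ∂_2 − rank ∂_3 = (10 − 10) − 0 = 0, and there is no ∂_3, so H_2 = 0.

(K is a triangulation of the real projective plane RP^2.)

Hence the Betti numbers are b_0 = 1, b_1 = 0, b_2 = 0.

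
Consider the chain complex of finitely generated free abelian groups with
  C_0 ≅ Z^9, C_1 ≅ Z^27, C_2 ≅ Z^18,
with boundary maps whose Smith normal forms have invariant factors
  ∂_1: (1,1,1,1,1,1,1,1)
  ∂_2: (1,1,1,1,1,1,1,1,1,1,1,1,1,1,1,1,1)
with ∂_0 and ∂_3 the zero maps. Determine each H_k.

H_0: b_0 = 9 − 0 − 8 = 1; torsion from ∂_1 factors > 1: none. So H_0 = Z.
H_1: b_1 = 27 − 8 − 17 = 2; torsion from ∂_2 factors > 1: none. So H_1 = Z^2.
H_2: b_2 = 18 − 17 − 0 = 1; torsion from ∂_3 factors > 1: none. So H_2 = Z.

H_0 = Z,  H_1 = Z^2,  H_2 = Z.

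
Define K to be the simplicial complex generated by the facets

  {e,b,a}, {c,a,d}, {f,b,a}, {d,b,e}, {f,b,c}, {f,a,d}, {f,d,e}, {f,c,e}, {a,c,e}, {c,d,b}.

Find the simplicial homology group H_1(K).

H_1 = Z/2.

We work with the vertex ordering a < b < c < d < e < f. The simplices of K, each written with vertices in increasing order, are:

  0-simplices (6): a, b, c, d, e, f
  1-simplices (15): ab, ac, ad, ae, af, bc, bd, be, bf, cd, ce, cf, de, df, ef
  2-simplices (10): abe, abf, acd, ace, adf, bcd, bcf, bde, cef, def

giving chain groups C_0 ≅ Z^6, C_1 ≅ Z^15, C_2 ≅ Z^10.

The boundary map ∂_1: C_1 → C_0 sends each edge [p,q] (with p < q) to q − p. For instance
  ∂ae = e − a.
This gives a 6×15 integer matrix of rank 5; reducing to Smith normal form yields diagonal entries (1,1,1,1,1).

Boundary ∂_2: C_2 → C_1 maps a triangle to the signed sum of its edges. For instance
  ∂def = ef − df + de,
  ∂abe = be − ae + ab.
The resulting 15×10 matrix has rank 10, and its Smith normal form has invariant factors (1,1,1,1,1,1,1,1,1,2).

Now H_k = ker ∂_k / im ∂_{k+1}, so:

  H_1: rank ker ∂_1 − rank ∂_2 = (15 − 5) − 10 = 0, and ∂_2 has invariant factor 2 > 1, so H_1 ≅ Z/2.

(K is a triangulation of the real projective plane RP^2.)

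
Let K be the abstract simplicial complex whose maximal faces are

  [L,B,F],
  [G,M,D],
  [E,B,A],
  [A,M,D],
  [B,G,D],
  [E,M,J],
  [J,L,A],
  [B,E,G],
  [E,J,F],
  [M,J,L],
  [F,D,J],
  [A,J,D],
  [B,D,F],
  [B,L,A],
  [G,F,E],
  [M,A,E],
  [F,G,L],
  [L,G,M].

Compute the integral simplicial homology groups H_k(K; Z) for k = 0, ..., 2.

K has 9 vertices, 27 edges, 18 triangles.
rank ∂_0 = 0, rank ∂_1 = 8 ⇒ b_0 = 9 − 0 − 8 = 1; all invariant factors of ∂_1 are 1 so no torsion. So H_0 = Z.
rank ∂_1 = 8, rank ∂_2 = 18 ⇒ b_1 = 27 − 8 − 18 = 1; ∂_2 has invariant factor(s) [2] giving torsion. So H_1 = Z ⊕ Z/2.
rank ∂_2 = 18, rank ∂_3 = 0 ⇒ b_2 = 18 − 18 − 0 = 0. So H_2 = 0.

H_0 = Z,  H_1 = Z ⊕ Z/2,  H_2 = 0.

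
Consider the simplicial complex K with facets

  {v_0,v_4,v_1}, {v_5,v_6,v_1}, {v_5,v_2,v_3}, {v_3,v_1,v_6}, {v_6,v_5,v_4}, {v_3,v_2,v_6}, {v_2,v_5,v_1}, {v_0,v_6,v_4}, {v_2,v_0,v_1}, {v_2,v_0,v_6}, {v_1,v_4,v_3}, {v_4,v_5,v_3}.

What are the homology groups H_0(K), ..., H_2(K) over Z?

H_0 ≅ Z,  H_1 ≅ Z/2Z,  H_2 = 0.

Take the total order v_0 < v_1 < v_2 < v_3 < v_4 < v_5 < v_6 on the vertex set. Then K (dimension 2) consists of the simplices:

  0-simplices (7): [v_0], [v_1], [v_2], [v_3], [v_4], [v_5], [v_6]
  1-simplices (18): (18 of them)
  2-simplices (12): (12 of them)

Hence C_0 ≅ Z^7, C_1 ≅ Z^18, C_2 ≅ Z^12.

∂_1: C_1 → C_0 sends each edge [p,q] (with p < q) to q − p. For instance
  ∂[v_1,v_6] = [v_6] − [v_1].
The resulting 7×18 matrix has rank 6, and its Smith normal form has invariant factors (1,1,1,1,1,1).

The boundary map ∂_2: C_2 → C_1 maps a triangle to the signed sum of its edges. For instance
  ∂[v_4,v_5,v_6] = [v_5,v_6] − [v_4,v_6] + [v_4,v_5],
  ∂[v_1,v_3,v_6] = [v_3,v_6] − [v_1,v_6] + [v_1,v_3].
The 18×12 boundary matrix has rank 12 and Smith normal form diag(1,1,1,1,1,1,1,1,1,1,1,2).

Computing H_k = (kernel of ∂_k) / (image of ∂_{k+1}):

  H_0: rank C_0 − rank ∂_1 = 7 − 6 = 1, and the invariant factors of ∂_1 are all 1, so H_0 = Z.
  H_1: rank ker ∂_1 − rank ∂_2 = (18 − 6) − 12 = 0, and ∂_2 has invariant factor 2 > 1, so H_1 = Z/2Z.
  H_2: rank ker ∂_2 − rank ∂_3 = (12 − 12) − 0 = 0, and there is no ∂_3, so H_2 = 0.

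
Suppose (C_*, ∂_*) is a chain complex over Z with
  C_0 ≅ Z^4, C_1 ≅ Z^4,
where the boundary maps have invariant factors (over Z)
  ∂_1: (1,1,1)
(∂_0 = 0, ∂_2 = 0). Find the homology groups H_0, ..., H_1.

H_0 = Z,  H_1 = Z.

H_0: b_0 = 4 − 0 − 3 = 1; torsion from ∂_1 factors > 1: none. So H_0 = Z.
H_1: b_1 = 4 − 3 − 0 = 1; torsion from ∂_2 factors > 1: none. So H_1 = Z.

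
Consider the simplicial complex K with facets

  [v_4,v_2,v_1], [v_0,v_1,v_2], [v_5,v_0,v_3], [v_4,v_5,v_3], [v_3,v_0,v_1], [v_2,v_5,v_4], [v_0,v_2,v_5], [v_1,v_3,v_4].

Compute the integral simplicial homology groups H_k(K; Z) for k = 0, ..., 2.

H_0 = Z,  H_1 = 0,  H_2 = Z.

We work with the vertex ordering v_0 < v_1 < v_2 < v_3 < v_4 < v_5. The simplices of K, each written with vertices in increasing order, are:

  0-simplices (6): [v_0], [v_1], [v_2], [v_3], [v_4], [v_5]
  1-simplices (12): [v_0,v_1], [v_0,v_2], [v_0,v_3], [v_0,v_5], [v_1,v_2], [v_1,v_3], [v_1,v_4], [v_2,v_4], [v_2,v_5], [v_3,v_4], [v_3,v_5], [v_4,v_5]
  2-simplices (8): [v_0,v_1,v_2], [v_0,v_1,v_3], [v_0,v_2,v_5], [v_0,v_3,v_5], [v_1,v_2,v_4], [v_1,v_3,v_4], [v_2,v_4,v_5], [v_3,v_4,v_5]

so the chain groups are C_0 ≅ Z^6, C_1 ≅ Z^12, C_2 ≅ Z^8.

The boundary map ∂_1: C_1 → C_0 is given by ∂[p,q] = [q] − [p].
This gives a 6×12 integer matrix of rank 5; reducing to Smith normal form yields diagonal entries (1,1,1,1,1).

Boundary ∂_2: C_2 → C_1 sends each 2-simplex [p,q,r] to [q,r] − [p,r] + [p,q]. For instance
  ∂[v_0,v_3,v_5] = [v_3,v_5] − [v_0,v_5] + [v_0,v_3],
  ∂[v_0,v_1,v_3] = [v_1,v_3] − [v_0,v_3] + [v_0,v_1].
The resulting 12×8 matrix has rank 7, and its Smith normal form has invariant factors (1,1,1,1,1,1,1).

From H_k ≅ ker(∂_k) / im(∂_{k+1}) we obtain:

  H_0: rank C_0 − rank ∂_1 = 6 − 5 = 1, and the invariant factors of ∂_1 are all 1, so H_0 ≅ Z.
  H_1: rank ker ∂_1 − rank ∂_2 = (12 − 5) − 7 = 0, and the invariant factors of ∂_2 are all 1, so H_1 ≅ 0.
  H_2: rank ker ∂_2 − rank ∂_3 = (8 − 7) − 0 = 1, and there is no ∂_3, so H_2 ≅ Z.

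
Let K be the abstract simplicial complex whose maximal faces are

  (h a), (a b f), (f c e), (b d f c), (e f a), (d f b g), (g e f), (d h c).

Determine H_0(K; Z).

H_0 ≅ Z.

Order the vertices as a < b < c < d < e < f < g < h. Listing each simplex with vertices in this order, K has dimension 3 with simplices:

  0-simplices (8): a, b, c, d, e, f, g, h
  1-simplices (18): ab, ae, af, ah, bc, bd, bf, bg, cd, ce, cf, ch, df, dg, dh, ef, eg, fg
  2-simplices (12): abf, aef, bcd, bcf, bdf, bdg, bfg, cdf, cdh, cef, dfg, efg
  3-simplices (2): bcdf, bdfg

giving chain groups C_0 ≅ Z^8, C_1 ≅ Z^18, C_2 ≅ Z^12, C_3 ≅ Z^2.

The boundary map ∂_1: C_1 → C_0 maps an edge to its endpoints' difference, ∂[p,q] = q − p. For instance
  ∂cf = f − c.
The resulting 8×18 matrix has rank 7, and its Smith normal form has invariant factors (1,1,1,1,1,1,1).

The boundary map ∂_2: C_2 → C_1 sends each 2-simplex [p,q,r] to [q,r] − [p,r] + [p,q]. For instance
  ∂bfg = fg − bg + bf,
  ∂bcf = cf − bf + bc.
As a 18×12 matrix over Z this has rank 10, with invariant factors (1,1,1,1,1,1,1,1,1,1).

∂_3: C_3 → C_2 sends each 3-simplex σ to the alternating sum Σ_i (−1)^i (σ with its i-th vertex removed). For instance
  ∂bcdf = cdf − bdf + bcf − bcd,
  ∂bdfg = dfg − bfg + bdg − bdf.
This gives a 12×2 integer matrix of rank 2; reducing to Smith normal form yields diagonal entries (1,1).

Computing H_k = (kernel of ∂_k) / (image of ∂_{k+1}):

  H_0: rank C_0 − rank ∂_1 = 8 − 7 = 1, and the invariant factors of ∂_1 are all 1, so H_0 = Z.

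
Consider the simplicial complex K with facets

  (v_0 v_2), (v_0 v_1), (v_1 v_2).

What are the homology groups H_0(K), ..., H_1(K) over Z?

H_0 = Z,  H_1 = Z.

K has 3 vertices, 3 edges.
rank ∂_0 = 0, rank ∂_1 = 2 ⇒ b_0 = 3 − 0 − 2 = 1; all invariant factors of ∂_1 are 1 so no torsion. So H_0 = Z.
rank ∂_1 = 2, rank ∂_2 = 0 ⇒ b_1 = 3 − 2 − 0 = 1. So H_1 = Z.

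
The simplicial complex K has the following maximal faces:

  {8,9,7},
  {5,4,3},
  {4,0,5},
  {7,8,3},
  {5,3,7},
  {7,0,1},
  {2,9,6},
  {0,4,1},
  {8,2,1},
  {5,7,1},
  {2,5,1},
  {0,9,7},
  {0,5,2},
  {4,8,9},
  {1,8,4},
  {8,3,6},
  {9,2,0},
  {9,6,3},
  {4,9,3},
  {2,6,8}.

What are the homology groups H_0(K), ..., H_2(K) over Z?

H_0 = Z,  H_1 = Z ⊕ Z_2,  H_2 = 0.

Fix the vertex order 0 < 1 < 2 < 3 < 4 < 5 < 6 < 7 < 8 < 9 and write every simplex with vertices in increasing order. Then dim K = 2 and the simplices of K are:

  0-simplices (10): [0], [1], [2], [3], [4], [5], [6], [7], [8], [9]
  1-simplices (30): (30 of them)
  2-simplices (20): (20 of them)

Hence C_0 ≅ Z^10, C_1 ≅ Z^30, C_2 ≅ Z^20.

Boundary ∂_1: C_1 → C_0 maps an edge to its endpoints' difference, ∂[p,q] = q − p. For instance
  ∂[0,4] = [4] − [0].
The resulting 10×30 matrix has rank 9, and its Smith normal form has invariant factors (1,1,1,1,1,1,1,1,1).

The boundary map ∂_2: C_2 → C_1 maps a triangle to the signed sum of its edges. For instance
  ∂[3,6,9] = [6,9] − [3,9] + [3,6],
  ∂[2,6,9] = [6,9] − [2,9] + [2,6].
As a 30×20 matrix over Z this has rank 20, with invariant factors (1,1,1,1,1,1,1,1,1,1,1,1,1,1,1,1,1,1,1,2).

Now H_k = ker ∂_k / im ∂_{k+1}, so:

  H_0: rank C_0 − rank ∂_1 = 10 − 9 = 1, and the invariant factors of ∂_1 are all 1, so H_0 ≅ Z.
  H_1: rank ker ∂_1 − rank ∂_2 = (30 − 9) − 20 = 1, and ∂_2 has invariant factor 2 > 1, so H_1 ≅ Z ⊕ Z_2.
  H_2: rank ker ∂_2 − rank ∂_3 = (20 − 20) − 0 = 0, and there is no ∂_3, so H_2 ≅ 0.

(K is a triangulation of the Klein bottle.)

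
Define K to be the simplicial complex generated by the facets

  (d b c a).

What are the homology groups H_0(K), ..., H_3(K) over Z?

K has 4 vertices, 6 edges, 4 triangles, 1 3-simplex.
rank ∂_0 = 0, rank ∂_1 = 3 ⇒ b_0 = 4 − 0 − 3 = 1; all invariant factors of ∂_1 are 1 so no torsion. So H_0 = Z.
rank ∂_1 = 3, rank ∂_2 = 3 ⇒ b_1 = 6 − 3 − 3 = 0; all invariant factors of ∂_2 are 1 so no torsion. So H_1 = 0.
rank ∂_2 = 3, rank ∂_3 = 1 ⇒ b_2 = 4 − 3 − 1 = 0; all invariant factors of ∂_3 are 1 so no torsion. So H_2 = 0.
rank ∂_3 = 1, rank ∂_4 = 0 ⇒ b_3 = 1 − 1 − 0 = 0. So H_3 = 0.

H_0 = Z,  H_1 = 0,  H_2 = 0,  H_3 = 0.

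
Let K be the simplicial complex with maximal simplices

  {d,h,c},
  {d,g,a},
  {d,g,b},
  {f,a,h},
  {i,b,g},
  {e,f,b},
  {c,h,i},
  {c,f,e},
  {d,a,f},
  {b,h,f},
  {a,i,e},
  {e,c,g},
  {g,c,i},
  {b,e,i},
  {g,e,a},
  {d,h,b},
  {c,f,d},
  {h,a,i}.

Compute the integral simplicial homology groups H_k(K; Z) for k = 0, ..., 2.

H_0 ≅ Z,  H_1 ≅ Z × Z/2,  H_2 = 0.

Take the total order a < b < c < d < e < f < g < h < i on the vertex set. Then K (dimension 2) consists of the simplices:

  0-simplices (9): a, b, c, d, e, f, g, h, i
  1-simplices (27): ad, ae, af, ag, ah, ai, bd, be, bf, bg, bh, bi, cd, ce, cf, cg, ch, ci, df, dg, dh, ef, eg, ei, fh, gi, hi
  2-simplices (18): adf, adg, aeg, aei, afh, ahi, bdg, bdh, bef, bei, bfh, bgi, cdf, cdh, cef, ceg, cgi, chi

so the chain groups are C_0 ≅ Z^9, C_1 ≅ Z^27, C_2 ≅ Z^18.

∂_1: C_1 → C_0 sends each edge [p,q] (with p < q) to q − p.
As a 9×27 matrix over Z this has rank 8, with invariant factors (1,1,1,1,1,1,1,1).

Boundary ∂_2: C_2 → C_1 sends each 2-simplex [p,q,r] to [q,r] − [p,r] + [p,q]. For instance
  ∂chi = hi − ci + ch,
  ∂cdh = dh − ch + cd.
The resulting 27×18 matrix has rank 18, and its Smith normal form has invariant factors (1,1,1,1,1,1,1,1,1,1,1,1,1,1,1,1,1,2).

Reading off H_k = ker ∂_k / im ∂_{k+1}:

  H_0: rank C_0 − rank ∂_1 = 9 − 8 = 1, and the invariant factors of ∂_1 are all 1, so H_0 = Z.
  H_1: rank ker ∂_1 − rank ∂_2 = (27 − 8) − 18 = 1, and ∂_2 has invariant factor 2 > 1, so H_1 = Z × Z/2.
  H_2: rank ker ∂_2 − rank ∂_3 = (18 − 18) − 0 = 0, and there is no ∂_3, so H_2 = 0.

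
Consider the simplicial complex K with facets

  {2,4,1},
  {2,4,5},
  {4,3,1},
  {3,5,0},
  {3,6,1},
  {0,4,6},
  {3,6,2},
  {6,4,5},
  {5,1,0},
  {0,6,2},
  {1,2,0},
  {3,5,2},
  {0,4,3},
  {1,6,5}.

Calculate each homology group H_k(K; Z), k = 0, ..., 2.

H_0 = Z,  H_1 = Z^2,  H_2 = Z.

Fix the vertex order 0 < 1 < 2 < 3 < 4 < 5 < 6 and write every simplex with vertices in increasing order. Then dim K = 2 and the simplices of K are:

  0-simplices (7): [0], [1], [2], [3], [4], [5], [6]
  1-simplices (21): [0,1], [0,2], [0,3], [0,4], [0,5], [0,6], [1,2], [1,3], [1,4], [1,5], [1,6], [2,3], [2,4], [2,5], [2,6], [3,4], [3,5], [3,6], [4,5], [4,6], [5,6]
  2-simplices (14): [0,1,2], [0,1,5], [0,2,6], [0,3,4], [0,3,5], [0,4,6], [1,2,4], [1,3,4], [1,3,6], [1,5,6], [2,3,5], [2,3,6], [2,4,5], [4,5,6]

so the chain groups are C_0 ≅ Z^7, C_1 ≅ Z^21, C_2 ≅ Z^14.

Boundary ∂_1: C_1 → C_0 is given by ∂[p,q] = [q] − [p]. For instance
  ∂[0,2] = [2] − [0].
The resulting 7×21 matrix has rank 6, and its Smith normal form has invariant factors (1,1,1,1,1,1).

The boundary map ∂_2: C_2 → C_1 maps a triangle to the signed sum of its edges. For instance
  ∂[0,3,4] = [3,4] − [0,4] + [0,3],
  ∂[0,1,5] = [1,5] − [0,5] + [0,1].
The 21×14 boundary matrix has rank 13 and Smith normal form diag(1,1,1,1,1,1,1,1,1,1,1,1,1).

Now H_k = ker ∂_k / im ∂_{k+1}, so:

  H_0: rank C_0 − rank ∂_1 = 7 − 6 = 1, and the invariant factors of ∂_1 are all 1, so H_0 ≅ Z.
  H_1: rank ker ∂_1 − rank ∂_2 = (21 − 6) − 13 = 2, and the invariant factors of ∂_2 are all 1, so H_1 ≅ Z^2.
  H_2: rank ker ∂_2 − rank ∂_3 = (14 − 13) − 0 = 1, and there is no ∂_3, so H_2 ≅ Z.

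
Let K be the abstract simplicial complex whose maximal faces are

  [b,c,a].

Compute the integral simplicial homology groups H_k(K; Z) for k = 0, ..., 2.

Order the vertices as a < b < c. Listing each simplex with vertices in this order, K has dimension 2 with simplices:

  0-simplices (3): a, b, c
  1-simplices (3): ab, ac, bc
  2-simplices (1): abc

Hence C_0 ≅ Z^3, C_1 ≅ Z^3, C_2 ≅ Z^1.

The boundary map ∂_1: C_1 → C_0 maps an edge to its endpoints' difference, ∂[p,q] = q − p. For instance
  ∂bc = c − b.
This gives a 3×3 integer matrix of rank 2; reducing to Smith normal form yields diagonal entries (1,1).

The boundary map ∂_2: C_2 → C_1 sends each 2-simplex [p,q,r] to [q,r] − [p,r] + [p,q]. For instance
  ∂abc = bc − ac + ab.
The resulting 3×1 matrix has rank 1, and its Smith normal form has invariant factors (1).

From H_k ≅ ker(∂_k) / im(∂_{k+1}) we obtain:

  H_0: rank C_0 − rank ∂_1 = 3 − 2 = 1, and the invariant factors of ∂_1 are all 1, so H_0 ≅ Z.
  H_1: rank ker ∂_1 − rank ∂_2 = (3 − 2) − 1 = 0, and the invariant factors of ∂_2 are all 1, so H_1 ≅ 0.
  H_2: rank ker ∂_2 − rank ∂_3 = (1 − 1) − 0 = 0, and there is no ∂_3, so H_2 ≅ 0.

H_0 = Z,  H_1 = 0,  H_2 = 0.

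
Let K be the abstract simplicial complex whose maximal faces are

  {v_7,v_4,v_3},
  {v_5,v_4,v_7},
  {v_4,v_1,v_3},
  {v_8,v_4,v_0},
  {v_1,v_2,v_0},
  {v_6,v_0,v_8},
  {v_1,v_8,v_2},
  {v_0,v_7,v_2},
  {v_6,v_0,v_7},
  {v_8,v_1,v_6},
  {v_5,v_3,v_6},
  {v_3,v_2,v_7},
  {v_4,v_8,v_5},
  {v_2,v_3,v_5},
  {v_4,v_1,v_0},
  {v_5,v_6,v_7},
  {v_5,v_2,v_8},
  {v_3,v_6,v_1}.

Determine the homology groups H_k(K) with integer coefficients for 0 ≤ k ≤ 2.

Fix the vertex order v_0 < v_1 < v_2 < v_3 < v_4 < v_5 < v_6 < v_7 < v_8 and write every simplex with vertices in increasing order. Then dim K = 2 and the simplices of K are:

  0-simplices (9): [v_0], [v_1], [v_2], [v_3], [v_4], [v_5], [v_6], [v_7], [v_8]
  1-simplices (27): (27 of them)
  2-simplices (18): (18 of them)

giving chain groups C_0 ≅ Z^9, C_1 ≅ Z^27, C_2 ≅ Z^18.

The boundary map ∂_1: C_1 → C_0 is given by ∂[p,q] = [q] − [p].
The resulting 9×27 matrix has rank 8, and its Smith normal form has invariant factors (1,1,1,1,1,1,1,1).

The boundary map ∂_2: C_2 → C_1 maps a triangle to the signed sum of its edges. For instance
  ∂[v_3,v_4,v_7] = [v_4,v_7] − [v_3,v_7] + [v_3,v_4],
  ∂[v_0,v_1,v_4] = [v_1,v_4] − [v_0,v_4] + [v_0,v_1].
This gives a 27×18 integer matrix of rank 18; reducing to Smith normal form yields diagonal entries (1,1,1,1,1,1,1,1,1,1,1,1,1,1,1,1,1,2).

From H_k ≅ ker(∂_k) / im(∂_{k+1}) we obtain:

  H_0: rank C_0 − rank ∂_1 = 9 − 8 = 1, and the invariant factors of ∂_1 are all 1, so H_0 ≅ Z.
  H_1: rank ker ∂_1 − rank ∂_2 = (27 − 8) − 18 = 1, and ∂_2 has invariant factor 2 > 1, so H_1 ≅ Z ⊕ Z/2.
  H_2: rank ker ∂_2 − rank ∂_3 = (18 − 18) − 0 = 0, and there is no ∂_3, so H_2 ≅ 0.

As a check, the Euler characteristic is 9 − 27 + 18 = 0, which agrees with 1 − 1 + 0 = 0.

H_0 ≅ Z,  H_1 ≅ Z ⊕ Z/2,  H_2 = 0.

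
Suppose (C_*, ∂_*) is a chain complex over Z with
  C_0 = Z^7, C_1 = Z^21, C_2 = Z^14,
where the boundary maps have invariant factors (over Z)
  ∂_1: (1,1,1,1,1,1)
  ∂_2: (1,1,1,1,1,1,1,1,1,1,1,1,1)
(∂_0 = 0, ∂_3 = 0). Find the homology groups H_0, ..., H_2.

H_0 = Z,  H_1 = Z^2,  H_2 = Z.

H_0: b_0 = 7 − 0 − 6 = 1; torsion from ∂_1 factors > 1: none. So H_0 = Z.
H_1: b_1 = 21 − 6 − 13 = 2; torsion from ∂_2 factors > 1: none. So H_1 = Z^2.
H_2: b_2 = 14 − 13 − 0 = 1; torsion from ∂_3 factors > 1: none. So H_2 = Z.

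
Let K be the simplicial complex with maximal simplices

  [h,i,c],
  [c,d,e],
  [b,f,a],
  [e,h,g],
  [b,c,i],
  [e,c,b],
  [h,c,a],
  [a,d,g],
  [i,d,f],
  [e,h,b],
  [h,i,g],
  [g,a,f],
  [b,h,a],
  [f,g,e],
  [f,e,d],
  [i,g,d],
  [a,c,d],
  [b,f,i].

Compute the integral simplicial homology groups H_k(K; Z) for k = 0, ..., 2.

Order the vertices as a < b < c < d < e < f < g < h < i. Listing each simplex with vertices in this order, K has dimension 2 with simplices:

  0-simplices (9): a, b, c, d, e, f, g, h, i
  1-simplices (27): ab, ac, ad, af, ag, ah, bc, be, bf, bh, bi, cd, ce, ch, ci, de, df, dg, di, ef, eg, eh, fg, fi, gh, gi, hi
  2-simplices (18): abf, abh, acd, ach, adg, afg, bce, bci, beh, bfi, cde, chi, def, dfi, dgi, efg, egh, ghi

giving chain groups C_0 ≅ Z^9, C_1 ≅ Z^27, C_2 ≅ Z^18.

The boundary map ∂_1: C_1 → C_0 is given by ∂[p,q] = [q] − [p].
The 9×27 boundary matrix has rank 8 and Smith normal form diag(1,1,1,1,1,1,1,1).

Boundary ∂_2: C_2 → C_1 acts by ∂[p,q,r] = [q,r] − [p,r] + [p,q]. For instance
  ∂bci = ci − bi + bc,
  ∂efg = fg − eg + ef.
The resulting 27×18 matrix has rank 18, and its Smith normal form has invariant factors (1,1,1,1,1,1,1,1,1,1,1,1,1,1,1,1,1,2).

Now H_k = ker ∂_k / im ∂_{k+1}, so:

  H_0: rank C_0 − rank ∂_1 = 9 − 8 = 1, and the invariant factors of ∂_1 are all 1, so H_0 ≅ Z.
  H_1: rank ker ∂_1 − rank ∂_2 = (27 − 8) − 18 = 1, and ∂_2 has invariant factor 2 > 1, so H_1 ≅ Z × Z/2.
  H_2: rank ker ∂_2 − rank ∂_3 = (18 − 18) − 0 = 0, and there is no ∂_3, so H_2 ≅ 0.

(K is a triangulation of the Klein bottle.)

H_0 = Z,  H_1 = Z × Z/2,  H_2 = 0.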